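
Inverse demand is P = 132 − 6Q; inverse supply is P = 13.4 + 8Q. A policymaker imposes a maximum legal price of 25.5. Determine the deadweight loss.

Competitive equilibrium: 132 − 6Q = 13.4 + 8Q → Q* = 8.4714, P* = 81.1714.
At the ceiling P = 25.5, quantity supplied = (25.5 − 13.4)/8 = 1.5125.
Willingness to pay at Q' = 1.5125: 132 − 6·1.5125 = 122.925.
ΔQ = 8.4714 − 1.5125 = 6.9589; wedge = 122.925 − 25.5 = 97.425.
The triangle = ½ × 6.9589 × 97.425 = 338.99.

338.99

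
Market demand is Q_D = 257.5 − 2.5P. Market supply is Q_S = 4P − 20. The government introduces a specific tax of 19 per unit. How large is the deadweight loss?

In inverse form: demand P = 103 − 0.4Q, supply P = 5 + 0.25Q.
Competitive equilibrium: 103 − 0.4Q = 5 + 0.25Q → Q* = 150.7692, P* = 42.6923.
With the tax, the buyer price exceeds the seller price by 19: (103 − 0.4Q) − (5 + 0.25Q) = 19 → Q' = 121.5385.
ΔQ = 150.7692 − 121.5385 = 29.2307; the wedge equals the tax, 19.
Welfare loss = ½ × 29.2307 × 19 = 277.69.

277.69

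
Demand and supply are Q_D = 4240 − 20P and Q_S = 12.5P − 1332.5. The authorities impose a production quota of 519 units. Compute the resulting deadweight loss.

In inverse form: demand P = 212 − 0.05Q, supply P = 106.6 + 0.08Q.
Competitive equilibrium: 212 − 0.05Q = 106.6 + 0.08Q → Q* = 810.7692, P* = 171.4615.
At Q = 519: demand price = 212 − 0.05·519 = 186.05; supply price = 106.6 + 0.08·519 = 148.12.
ΔQ = 810.7692 − 519 = 291.7692; wedge = 186.05 − 148.12 = 37.93.
The triangle = ½ × 291.7692 × 37.93 = 5533.40.

5533.40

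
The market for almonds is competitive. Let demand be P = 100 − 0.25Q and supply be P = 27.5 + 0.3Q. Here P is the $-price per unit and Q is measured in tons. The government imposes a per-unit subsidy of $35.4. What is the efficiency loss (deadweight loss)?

Competitive equilibrium: 100 − 0.25Q = 27.5 + 0.3Q → Q* = 131.8182, P* = 67.0455.
The subsidy lowers effective supply by 35.4: P = 0.3Q − 7.9.
New quantity: 100 − 0.25Q = 0.3Q − 7.9 → Q' = 196.1818.
Overproduction ΔQ = 196.1818 − 131.8182 = 64.3636; wedge = subsidy = 35.4.
Welfare loss = ½ × 64.3636 × 35.4 = $1139.24.

$1139.24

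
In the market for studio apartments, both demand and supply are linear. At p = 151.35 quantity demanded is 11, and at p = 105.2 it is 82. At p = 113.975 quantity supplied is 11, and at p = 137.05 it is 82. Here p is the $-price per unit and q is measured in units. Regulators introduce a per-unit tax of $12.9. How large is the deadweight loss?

Demand slope = (105.2 − 151.35)/(82 − 11) = −0.65, so p = 158.5 − 0.65q.
Supply slope = (137.05 − 113.975)/(82 − 11) = 0.325, so p = 110.4 + 0.325q.
Competitive equilibrium: 158.5 − 0.65q = 110.4 + 0.325q → q* = 49.3333, p* = 126.4333.
With the tax, the buyer price exceeds the seller price by 12.9: (158.5 − 0.65q) − (110.4 + 0.325q) = 12.9 → q' = 36.1026.
Δq = 49.3333 − 36.1026 = 13.2307; the wedge equals the tax, 12.9.
Welfare loss = ½ × 13.2307 × 12.9 = $85.34.

$85.34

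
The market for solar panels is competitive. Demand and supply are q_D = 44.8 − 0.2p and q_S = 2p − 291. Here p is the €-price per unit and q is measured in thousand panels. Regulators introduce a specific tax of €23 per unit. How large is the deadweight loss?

In inverse form: demand p = 224 − 5q, supply p = 145.5 + 0.5q.
Competitive equilibrium: 224 − 5q = 145.5 + 0.5q → q* = 14.2727, p* = 152.6364.
With the tax, the buyer price exceeds the seller price by 23: (224 − 5q) − (145.5 + 0.5q) = 23 → q' = 10.0909.
Δq = 14.2727 − 10.0909 = 4.1818; the wedge equals the tax, 23.
Deadweight loss = ½ × 4.1818 × 23 = €48.09 thousand.

€48.09 thousand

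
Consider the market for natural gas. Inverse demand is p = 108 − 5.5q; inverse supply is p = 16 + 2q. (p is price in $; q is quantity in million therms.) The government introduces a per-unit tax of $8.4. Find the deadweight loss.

$4.704 million

Competitive equilibrium: 108 − 5.5q = 16 + 2q → q* = 12.2667, p* = 40.5333.
With the tax, the buyer price exceeds the seller price by 8.4: (108 − 5.5q) − (16 + 2q) = 8.4 → q' = 11.1467.
Δq = 12.2667 − 11.1467 = 1.12; the wedge equals the tax, 8.4.
Deadweight loss = ½ × 1.12 × 8.4 = $4.704 million.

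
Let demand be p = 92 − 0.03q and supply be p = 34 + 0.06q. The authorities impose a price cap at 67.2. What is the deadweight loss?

Competitive equilibrium: 92 − 0.03q = 34 + 0.06q → q* = 644.4444, p* = 72.6667.
At the ceiling p = 67.2, quantity supplied = (67.2 − 34)/0.06 = 553.3333.
Willingness to pay at q' = 553.3333: 92 − 0.03·553.3333 = 75.4.
Δq = 644.4444 − 553.3333 = 91.1111; wedge = 75.4 − 67.2 = 8.2.
Welfare loss = ½ × 91.1111 × 8.2 = 373.56.

373.56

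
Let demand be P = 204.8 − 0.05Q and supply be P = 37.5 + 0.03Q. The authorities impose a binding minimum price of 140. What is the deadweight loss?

Competitive equilibrium: 204.8 − 0.05Q = 37.5 + 0.03Q → Q* = 2091.25, P* = 100.2375.
At the floor P = 140, quantity demanded = (204.8 − 140)/0.05 = 1296.
Sellers' marginal cost at Q' = 1296: 37.5 + 0.03·1296 = 76.38.
ΔQ = 2091.25 − 1296 = 795.25; wedge = 140 − 76.38 = 63.62.
The triangle = ½ × 795.25 × 63.62 = 25296.90.

25296.90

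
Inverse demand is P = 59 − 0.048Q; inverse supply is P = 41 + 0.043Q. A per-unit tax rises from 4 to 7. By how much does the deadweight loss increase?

Competitive equilibrium: 59 − 0.048Q = 41 + 0.043Q → Q* = 197.8022, P* = 49.5055.
For a per-unit tax t: ΔQ = t/0.091, so DWL = ½·t·(t/0.091) = t²/0.182.
At t = 4: DWL = 87.912. At t = 7: DWL = 269.231.
Increase = 269.231 − 87.912 = 181.32.

181.32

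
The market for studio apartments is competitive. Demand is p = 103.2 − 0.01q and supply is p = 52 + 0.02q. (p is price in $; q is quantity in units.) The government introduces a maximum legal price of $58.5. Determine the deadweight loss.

$28635.04

Competitive equilibrium: 103.2 − 0.01q = 52 + 0.02q → q* = 1706.6667, p* = 86.1333.
At the ceiling p = 58.5, quantity supplied = (58.5 − 52)/0.02 = 325.
Willingness to pay at q' = 325: 103.2 − 0.01·325 = 99.95.
Δq = 1706.6667 − 325 = 1381.6667; wedge = 99.95 − 58.5 = 41.45.
Deadweight loss = ½ × 1381.6667 × 41.45 = $28635.04.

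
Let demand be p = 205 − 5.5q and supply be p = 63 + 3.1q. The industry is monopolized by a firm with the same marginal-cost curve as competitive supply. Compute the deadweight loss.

178.38

Competitive equilibrium: 205 − 5.5q = 63 + 3.1q → q* = 16.5116, p* = 114.186.
Marginal revenue: MR = 205 − 11q. Set MR = MC: 205 − 11q = 63 + 3.1q → q_m = 10.0709.
Price p_m = 205 − 5.5·10.0709 = 149.6101; MC(q_m) = 63 + 3.1·10.0709 = 94.2198.
Competitive q* = 16.5116, so Δq = 6.4407; wedge = 149.6101 − 94.2198 = 55.3903.
Deadweight loss = ½ × 6.4407 × 55.3903 = 178.38.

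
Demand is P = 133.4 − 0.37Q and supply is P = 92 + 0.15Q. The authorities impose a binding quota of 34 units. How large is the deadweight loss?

Competitive equilibrium: 133.4 − 0.37Q = 92 + 0.15Q → Q* = 79.6154, P* = 103.9423.
At Q = 34: demand price = 133.4 − 0.37·34 = 120.82; supply price = 92 + 0.15·34 = 97.1.
ΔQ = 79.6154 − 34 = 45.6154; wedge = 120.82 − 97.1 = 23.72.
DWL = ½ × 45.6154 × 23.72 = 541.

541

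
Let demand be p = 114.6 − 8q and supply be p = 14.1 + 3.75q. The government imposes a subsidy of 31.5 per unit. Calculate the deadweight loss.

42.22

Competitive equilibrium: 114.6 − 8q = 14.1 + 3.75q → q* = 8.5532, p* = 46.1745.
The subsidy lowers effective supply by 31.5: p = 3.75q − 17.4.
New quantity: 114.6 − 8q = 3.75q − 17.4 → q' = 11.234.
Overproduction Δq = 11.234 − 8.5532 = 2.6808; wedge = subsidy = 31.5.
Deadweight loss = ½ × 2.6808 × 31.5 = 42.22.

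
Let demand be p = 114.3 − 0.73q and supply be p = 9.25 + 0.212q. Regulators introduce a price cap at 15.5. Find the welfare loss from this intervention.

3169.86

Competitive equilibrium: 114.3 − 0.73q = 9.25 + 0.212q → q* = 111.518, p* = 32.8918.
At the ceiling p = 15.5, quantity supplied = (15.5 − 9.25)/0.212 = 29.4811.
Willingness to pay at q' = 29.4811: 114.3 − 0.73·29.4811 = 92.7788.
Δq = 111.518 − 29.4811 = 82.0369; wedge = 92.7788 − 15.5 = 77.2788.
The triangle = ½ × 82.0369 × 77.2788 = 3169.86.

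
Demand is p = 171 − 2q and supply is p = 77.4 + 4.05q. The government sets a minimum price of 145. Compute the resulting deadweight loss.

18.47

Competitive equilibrium: 171 − 2q = 77.4 + 4.05q → q* = 15.4711, p* = 140.0579.
At the floor p = 145, quantity demanded = (171 − 145)/2 = 13.
Sellers' marginal cost at q' = 13: 77.4 + 4.05·13 = 130.05.
Δq = 15.4711 − 13 = 2.4711; wedge = 145 − 130.05 = 14.95.
Welfare loss = ½ × 2.4711 × 14.95 = 18.47.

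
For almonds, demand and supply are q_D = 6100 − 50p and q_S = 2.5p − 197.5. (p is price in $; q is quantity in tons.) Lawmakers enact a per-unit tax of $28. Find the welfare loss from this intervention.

In inverse form: demand p = 122 − 0.02q, supply p = 79 + 0.4q.
Competitive equilibrium: 122 − 0.02q = 79 + 0.4q → q* = 102.381, p* = 119.9524.
With the tax, the buyer price exceeds the seller price by 28: (122 − 0.02q) − (79 + 0.4q) = 28 → q' = 35.7143.
Δq = 102.381 − 35.7143 = 66.6667; the wedge equals the tax, 28.
DWL = ½ × 66.6667 × 28 = $933.33.

$933.33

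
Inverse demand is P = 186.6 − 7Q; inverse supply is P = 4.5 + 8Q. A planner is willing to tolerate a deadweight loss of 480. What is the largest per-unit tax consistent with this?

Competitive equilibrium: 186.6 − 7Q = 4.5 + 8Q → Q* = 12.14, P* = 101.62.
A tax t gives ΔQ = t/15 and wedge t, so DWL = t²/30.
t²/30 = 480 → t² = 14400 → t = 120.

120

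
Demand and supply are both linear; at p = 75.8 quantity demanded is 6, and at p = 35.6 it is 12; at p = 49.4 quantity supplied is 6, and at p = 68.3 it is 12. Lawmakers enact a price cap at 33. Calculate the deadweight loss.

Demand slope = (35.6 − 75.8)/(12 − 6) = −6.7, so p = 116 − 6.7q.
Supply slope = (68.3 − 49.4)/(12 − 6) = 3.15, so p = 30.5 + 3.15q.
Competitive equilibrium: 116 − 6.7q = 30.5 + 3.15q → q* = 8.6802, p* = 57.8426.
At the ceiling p = 33, quantity supplied = (33 − 30.5)/3.15 = 0.7937.
Willingness to pay at q' = 0.7937: 116 − 6.7·0.7937 = 110.6822.
Δq = 8.6802 − 0.7937 = 7.8865; wedge = 110.6822 − 33 = 77.6822.
Deadweight loss = ½ × 7.8865 × 77.6822 = 306.32.

306.32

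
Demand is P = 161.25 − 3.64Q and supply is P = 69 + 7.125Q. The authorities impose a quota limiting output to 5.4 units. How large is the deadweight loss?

Competitive equilibrium: 161.25 − 3.64Q = 69 + 7.125Q → Q* = 8.5694, P* = 130.0572.
At Q = 5.4: demand price = 161.25 − 3.64·5.4 = 141.594; supply price = 69 + 7.125·5.4 = 107.475.
ΔQ = 8.5694 − 5.4 = 3.1694; wedge = 141.594 − 107.475 = 34.119.
Welfare loss = ½ × 3.1694 × 34.119 = 54.07.

54.07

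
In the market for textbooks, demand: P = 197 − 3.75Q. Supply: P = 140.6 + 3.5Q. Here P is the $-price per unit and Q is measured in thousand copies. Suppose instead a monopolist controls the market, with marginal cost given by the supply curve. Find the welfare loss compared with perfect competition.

$25.50 thousand

Competitive equilibrium: 197 − 3.75Q = 140.6 + 3.5Q → Q* = 7.7793, P* = 167.8276.
Marginal revenue: MR = 197 − 7.5Q. Set MR = MC: 197 − 7.5Q = 140.6 + 3.5Q → Q_m = 5.1273.
Price P_m = 197 − 3.75·5.1273 = 177.7726; MC(Q_m) = 140.6 + 3.5·5.1273 = 158.5456.
Competitive Q* = 7.7793, so ΔQ = 2.652; wedge = 177.7726 − 158.5456 = 19.227.
Welfare loss = ½ × 2.652 × 19.227 = $25.50 thousand.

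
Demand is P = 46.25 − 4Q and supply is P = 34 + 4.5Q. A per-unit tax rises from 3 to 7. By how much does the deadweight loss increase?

Competitive equilibrium: 46.25 − 4Q = 34 + 4.5Q → Q* = 1.4412, P* = 40.4853.
For a per-unit tax t: ΔQ = t/8.5, so DWL = ½·t·(t/8.5) = t²/17.
At t = 3: DWL = 0.529. At t = 7: DWL = 2.882.
Increase = 2.882 − 0.529 = 2.35.

2.35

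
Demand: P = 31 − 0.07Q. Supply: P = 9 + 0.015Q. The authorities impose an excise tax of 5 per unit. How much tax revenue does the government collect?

1000

Competitive equilibrium: 31 − 0.07Q = 9 + 0.015Q → Q* = 258.8235, P* = 12.8824.
With the tax, the buyer price exceeds the seller price by 5: (31 − 0.07Q) − (9 + 0.015Q) = 5 → Q' = 200.
Tax revenue = 5 × 200 = 1000.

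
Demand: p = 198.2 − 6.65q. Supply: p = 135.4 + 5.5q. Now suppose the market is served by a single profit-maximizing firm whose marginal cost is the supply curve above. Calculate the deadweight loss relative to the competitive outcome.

20.31

Competitive equilibrium: 198.2 − 6.65q = 135.4 + 5.5q → q* = 5.1687, p* = 163.828.
Marginal revenue: MR = 198.2 − 13.3q. Set MR = MC: 198.2 − 13.3q = 135.4 + 5.5q → q_m = 3.3404.
Price p_m = 198.2 − 6.65·3.3404 = 175.9863; MC(q_m) = 135.4 + 5.5·3.3404 = 153.7722.
Competitive q* = 5.1687, so Δq = 1.8283; wedge = 175.9863 − 153.7722 = 22.2141.
Welfare loss = ½ × 1.8283 × 22.2141 = 20.31.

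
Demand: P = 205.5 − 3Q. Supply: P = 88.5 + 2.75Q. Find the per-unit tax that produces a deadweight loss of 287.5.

57.5

Competitive equilibrium: 205.5 − 3Q = 88.5 + 2.75Q → Q* = 20.3478, P* = 144.4565.
A tax t gives ΔQ = t/5.75 and wedge t, so DWL = t²/11.5.
t²/11.5 = 287.5 → t² = 3306.25 → t = 57.5.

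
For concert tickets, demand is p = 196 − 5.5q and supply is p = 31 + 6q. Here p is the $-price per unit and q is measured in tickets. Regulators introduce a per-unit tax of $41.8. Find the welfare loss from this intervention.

$75.97

Competitive equilibrium: 196 − 5.5q = 31 + 6q → q* = 14.3478, p* = 117.087.
With the tax, the buyer price exceeds the seller price by 41.8: (196 − 5.5q) − (31 + 6q) = 41.8 → q' = 10.713.
Δq = 14.3478 − 10.713 = 3.6348; the wedge equals the tax, 41.8.
Deadweight loss = ½ × 3.6348 × 41.8 = $75.97.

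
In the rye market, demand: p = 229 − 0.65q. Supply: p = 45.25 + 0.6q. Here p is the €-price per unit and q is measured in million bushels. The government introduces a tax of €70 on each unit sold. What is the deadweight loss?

€1960 million

Competitive equilibrium: 229 − 0.65q = 45.25 + 0.6q → q* = 147, p* = 133.45.
With the tax, the buyer price exceeds the seller price by 70: (229 − 0.65q) − (45.25 + 0.6q) = 70 → q' = 91.
Δq = 147 − 91 = 56; the wedge equals the tax, 70.
Welfare loss = ½ × 56 × 70 = €1960 million.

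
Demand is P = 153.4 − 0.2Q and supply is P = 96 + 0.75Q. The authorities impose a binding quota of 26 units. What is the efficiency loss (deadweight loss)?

Competitive equilibrium: 153.4 − 0.2Q = 96 + 0.75Q → Q* = 60.4211, P* = 141.3158.
At Q = 26: demand price = 153.4 − 0.2·26 = 148.2; supply price = 96 + 0.75·26 = 115.5.
ΔQ = 60.4211 − 26 = 34.4211; wedge = 148.2 − 115.5 = 32.7.
Welfare loss = ½ × 34.4211 × 32.7 = 562.78.

562.78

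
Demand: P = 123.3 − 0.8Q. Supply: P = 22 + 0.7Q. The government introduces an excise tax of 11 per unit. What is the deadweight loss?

Competitive equilibrium: 123.3 − 0.8Q = 22 + 0.7Q → Q* = 67.5333, P* = 69.2733.
With the tax, the buyer price exceeds the seller price by 11: (123.3 − 0.8Q) − (22 + 0.7Q) = 11 → Q' = 60.2.
ΔQ = 67.5333 − 60.2 = 7.3333; the wedge equals the tax, 11.
DWL = ½ × 7.3333 × 11 = 40.33.

40.33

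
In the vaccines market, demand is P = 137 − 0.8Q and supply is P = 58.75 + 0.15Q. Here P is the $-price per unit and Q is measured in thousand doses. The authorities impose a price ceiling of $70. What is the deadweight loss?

Competitive equilibrium: 137 − 0.8Q = 58.75 + 0.15Q → Q* = 82.3684, P* = 71.1053.
At the ceiling P = 70, quantity supplied = (70 − 58.75)/0.15 = 75.
Willingness to pay at Q' = 75: 137 − 0.8·75 = 77.
ΔQ = 82.3684 − 75 = 7.3684; wedge = 77 − 70 = 7.
DWL = ½ × 7.3684 × 7 = $25.79 thousand.

$25.79 thousand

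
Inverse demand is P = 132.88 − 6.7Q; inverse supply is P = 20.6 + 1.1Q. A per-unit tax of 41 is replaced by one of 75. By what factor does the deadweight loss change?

Competitive equilibrium: 132.88 − 6.7Q = 20.6 + 1.1Q → Q* = 14.3949, P* = 36.4344.
For a per-unit tax t: ΔQ = t/7.8, so DWL = ½·t·(t/7.8) = t²/15.6.
At t = 41: DWL = 107.756. At t = 75: DWL = 360.577.
Ratio = (75/41)² = 3.346.

3.346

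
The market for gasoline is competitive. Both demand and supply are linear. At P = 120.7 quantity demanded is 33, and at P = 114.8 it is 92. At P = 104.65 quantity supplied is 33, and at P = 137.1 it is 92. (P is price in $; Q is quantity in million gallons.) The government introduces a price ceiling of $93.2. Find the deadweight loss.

Demand slope = (114.8 − 120.7)/(92 − 33) = −0.1, so P = 124 − 0.1Q.
Supply slope = (137.1 − 104.65)/(92 − 33) = 0.55, so P = 86.5 + 0.55Q.
Competitive equilibrium: 124 − 0.1Q = 86.5 + 0.55Q → Q* = 57.6923, P* = 118.2308.
At the ceiling P = 93.2, quantity supplied = (93.2 − 86.5)/0.55 = 12.1818.
Willingness to pay at Q' = 12.1818: 124 − 0.1·12.1818 = 122.7818.
ΔQ = 57.6923 − 12.1818 = 45.5105; wedge = 122.7818 − 93.2 = 29.5818.
Welfare loss = ½ × 45.5105 × 29.5818 = $673.14 million.

$673.14 million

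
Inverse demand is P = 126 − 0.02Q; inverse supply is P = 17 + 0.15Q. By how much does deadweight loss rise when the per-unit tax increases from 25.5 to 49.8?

Competitive equilibrium: 126 − 0.02Q = 17 + 0.15Q → Q* = 641.1765, P* = 113.1765.
For a per-unit tax t: ΔQ = t/0.17, so DWL = ½·t·(t/0.17) = t²/0.34.
At t = 25.5: DWL = 1912.5. At t = 49.8: DWL = 7294.235.
Increase = 7294.235 − 1912.5 = 5381.74.

5381.74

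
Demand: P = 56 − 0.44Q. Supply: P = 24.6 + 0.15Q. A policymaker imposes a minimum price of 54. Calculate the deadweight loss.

Competitive equilibrium: 56 − 0.44Q = 24.6 + 0.15Q → Q* = 53.2203, P* = 32.5831.
At the floor P = 54, quantity demanded = (56 − 54)/0.44 = 4.5455.
Sellers' marginal cost at Q' = 4.5455: 24.6 + 0.15·4.5455 = 25.2818.
ΔQ = 53.2203 − 4.5455 = 48.6748; wedge = 54 − 25.2818 = 28.7182.
Welfare loss = ½ × 48.6748 × 28.7182 = 698.93.

698.93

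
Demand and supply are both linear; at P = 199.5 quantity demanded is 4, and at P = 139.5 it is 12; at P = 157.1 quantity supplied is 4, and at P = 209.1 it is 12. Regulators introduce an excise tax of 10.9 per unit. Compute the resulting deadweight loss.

4.24

Demand slope = (139.5 − 199.5)/(12 − 4) = −7.5, so P = 229.5 − 7.5Q.
Supply slope = (209.1 − 157.1)/(12 − 4) = 6.5, so P = 131.1 + 6.5Q.
Competitive equilibrium: 229.5 − 7.5Q = 131.1 + 6.5Q → Q* = 7.0286, P* = 176.7857.
With the tax, the buyer price exceeds the seller price by 10.9: (229.5 − 7.5Q) − (131.1 + 6.5Q) = 10.9 → Q' = 6.25.
ΔQ = 7.0286 − 6.25 = 0.7786; the wedge equals the tax, 10.9.
Welfare loss = ½ × 0.7786 × 10.9 = 4.24.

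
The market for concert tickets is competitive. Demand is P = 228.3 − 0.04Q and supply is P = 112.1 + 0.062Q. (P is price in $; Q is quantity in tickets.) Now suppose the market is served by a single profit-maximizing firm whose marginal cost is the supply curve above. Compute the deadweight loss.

Competitive equilibrium: 228.3 − 0.04Q = 112.1 + 0.062Q → Q* = 1139.2157, P* = 182.7314.
Marginal revenue: MR = 228.3 − 0.08Q. Set MR = MC: 228.3 − 0.08Q = 112.1 + 0.062Q → Q_m = 818.3099.
Price P_m = 228.3 − 0.04·818.3099 = 195.5676; MC(Q_m) = 112.1 + 0.062·818.3099 = 162.8352.
Competitive Q* = 1139.2157, so ΔQ = 320.9058; wedge = 195.5676 − 162.8352 = 32.7324.
Deadweight loss = ½ × 320.9058 × 32.7324 = $5252.01.

$5252.01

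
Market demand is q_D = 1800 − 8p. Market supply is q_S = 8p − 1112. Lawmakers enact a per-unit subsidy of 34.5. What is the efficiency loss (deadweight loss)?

2380.50

In inverse form: demand p = 225 − 0.125q, supply p = 139 + 0.125q.
Competitive equilibrium: 225 − 0.125q = 139 + 0.125q → q* = 344, p* = 182.
The subsidy lowers effective supply by 34.5: p = 104.5 + 0.125q.
New quantity: 225 − 0.125q = 104.5 + 0.125q → q' = 482.
Overproduction Δq = 482 − 344 = 138; wedge = subsidy = 34.5.
The triangle = ½ × 138 × 34.5 = 2380.50.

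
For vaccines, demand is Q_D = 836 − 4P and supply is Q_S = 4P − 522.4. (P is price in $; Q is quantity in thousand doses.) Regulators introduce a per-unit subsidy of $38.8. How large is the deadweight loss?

$1505.44 thousand

In inverse form: demand P = 209 − 0.25Q, supply P = 130.6 + 0.25Q.
Competitive equilibrium: 209 − 0.25Q = 130.6 + 0.25Q → Q* = 156.8, P* = 169.8.
The subsidy lowers effective supply by 38.8: P = 91.8 + 0.25Q.
New quantity: 209 − 0.25Q = 91.8 + 0.25Q → Q' = 234.4.
Overproduction ΔQ = 234.4 − 156.8 = 77.6; wedge = subsidy = 38.8.
The triangle = ½ × 77.6 × 38.8 = $1505.44 thousand.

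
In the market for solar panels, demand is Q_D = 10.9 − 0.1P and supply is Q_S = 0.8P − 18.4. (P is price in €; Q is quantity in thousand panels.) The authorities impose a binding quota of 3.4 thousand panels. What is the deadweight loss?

In inverse form: demand P = 109 − 10Q, supply P = 23 + 1.25Q.
Competitive equilibrium: 109 − 10Q = 23 + 1.25Q → Q* = 7.6444, P* = 32.5556.
At Q = 3.4: demand price = 109 − 10·3.4 = 75; supply price = 23 + 1.25·3.4 = 27.25.
ΔQ = 7.6444 − 3.4 = 4.2444; wedge = 75 − 27.25 = 47.75.
Welfare loss = ½ × 4.2444 × 47.75 = €101.34 thousand.

€101.34 thousand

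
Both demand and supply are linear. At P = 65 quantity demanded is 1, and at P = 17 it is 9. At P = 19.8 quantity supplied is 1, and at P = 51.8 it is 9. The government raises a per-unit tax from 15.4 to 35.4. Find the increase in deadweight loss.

50.80

Demand slope = (17 − 65)/(9 − 1) = −6, so P = 71 − 6Q.
Supply slope = (51.8 − 19.8)/(9 − 1) = 4, so P = 15.8 + 4Q.
Competitive equilibrium: 71 − 6Q = 15.8 + 4Q → Q* = 5.52, P* = 37.88.
For a per-unit tax t: ΔQ = t/10, so DWL = ½·t·(t/10) = t²/20.
At t = 15.4: DWL = 11.858. At t = 35.4: DWL = 62.658.
Increase = 62.658 − 11.858 = 50.80.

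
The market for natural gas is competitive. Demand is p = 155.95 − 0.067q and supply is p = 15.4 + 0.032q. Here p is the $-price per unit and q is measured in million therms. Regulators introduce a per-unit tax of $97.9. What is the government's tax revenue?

$42176.11 million

Competitive equilibrium: 155.95 − 0.067q = 15.4 + 0.032q → q* = 1419.697, p* = 60.8303.
With the tax, the buyer price exceeds the seller price by 97.9: (155.95 − 0.067q) − (15.4 + 0.032q) = 97.9 → q' = 430.8081.
Tax revenue = 97.9 × 430.8081 = $42176.11 million.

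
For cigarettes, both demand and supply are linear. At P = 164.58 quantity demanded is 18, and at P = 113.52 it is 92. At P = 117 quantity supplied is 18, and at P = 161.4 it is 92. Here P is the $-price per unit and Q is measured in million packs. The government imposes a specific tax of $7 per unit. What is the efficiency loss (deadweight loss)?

Demand slope = (113.52 − 164.58)/(92 − 18) = −0.69, so P = 177 − 0.69Q.
Supply slope = (161.4 − 117)/(92 − 18) = 0.6, so P = 106.2 + 0.6Q.
Competitive equilibrium: 177 − 0.69Q = 106.2 + 0.6Q → Q* = 54.8837, P* = 139.1302.
With the tax, the buyer price exceeds the seller price by 7: (177 − 0.69Q) − (106.2 + 0.6Q) = 7 → Q' = 49.4574.
ΔQ = 54.8837 − 49.4574 = 5.4263; the wedge equals the tax, 7.
DWL = ½ × 5.4263 × 7 = $18.99 million.

$18.99 million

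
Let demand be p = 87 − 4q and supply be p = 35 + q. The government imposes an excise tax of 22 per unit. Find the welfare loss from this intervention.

Competitive equilibrium: 87 − 4q = 35 + q → q* = 10.4, p* = 45.4.
With the tax, the buyer price exceeds the seller price by 22: (87 − 4q) − (35 + q) = 22 → q' = 6.
Δq = 10.4 − 6 = 4.4; the wedge equals the tax, 22.
DWL = ½ × 4.4 × 22 = 48.40.

48.40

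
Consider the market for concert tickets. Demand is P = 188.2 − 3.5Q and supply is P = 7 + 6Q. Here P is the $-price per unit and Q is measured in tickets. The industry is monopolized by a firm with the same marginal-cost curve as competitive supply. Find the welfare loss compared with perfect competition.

$125.26

Competitive equilibrium: 188.2 − 3.5Q = 7 + 6Q → Q* = 19.0737, P* = 121.4421.
Marginal revenue: MR = 188.2 − 7Q. Set MR = MC: 188.2 − 7Q = 7 + 6Q → Q_m = 13.9385.
Price P_m = 188.2 − 3.5·13.9385 = 139.4153; MC(Q_m) = 7 + 6·13.9385 = 90.631.
Competitive Q* = 19.0737, so ΔQ = 5.1352; wedge = 139.4153 − 90.631 = 48.7843.
The triangle = ½ × 5.1352 × 48.7843 = $125.26.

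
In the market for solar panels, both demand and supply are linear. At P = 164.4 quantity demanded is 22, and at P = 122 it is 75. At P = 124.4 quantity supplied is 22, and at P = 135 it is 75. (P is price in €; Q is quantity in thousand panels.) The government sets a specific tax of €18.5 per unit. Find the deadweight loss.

€171.125 thousand

Demand slope = (122 − 164.4)/(75 − 22) = −0.8, so P = 182 − 0.8Q.
Supply slope = (135 − 124.4)/(75 − 22) = 0.2, so P = 120 + 0.2Q.
Competitive equilibrium: 182 − 0.8Q = 120 + 0.2Q → Q* = 62, P* = 132.4.
With the tax, the buyer price exceeds the seller price by 18.5: (182 − 0.8Q) − (120 + 0.2Q) = 18.5 → Q' = 43.5.
ΔQ = 62 − 43.5 = 18.5; the wedge equals the tax, 18.5.
Deadweight loss = ½ × 18.5 × 18.5 = €171.125 thousand.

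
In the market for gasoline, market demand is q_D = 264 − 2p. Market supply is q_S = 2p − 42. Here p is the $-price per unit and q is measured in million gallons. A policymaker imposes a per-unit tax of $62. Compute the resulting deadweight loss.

$1922 million

In inverse form: demand p = 132 − 0.5q, supply p = 21 + 0.5q.
Competitive equilibrium: 132 − 0.5q = 21 + 0.5q → q* = 111, p* = 76.5.
With the tax, the buyer price exceeds the seller price by 62: (132 − 0.5q) − (21 + 0.5q) = 62 → q' = 49.
Δq = 111 − 49 = 62; the wedge equals the tax, 62.
The triangle = ½ × 62 × 62 = $1922 million.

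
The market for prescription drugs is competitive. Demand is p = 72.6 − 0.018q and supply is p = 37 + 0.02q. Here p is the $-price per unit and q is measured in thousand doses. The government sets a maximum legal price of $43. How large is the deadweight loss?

$7705.79 thousand

Competitive equilibrium: 72.6 − 0.018q = 37 + 0.02q → q* = 936.8421, p* = 55.7368.
At the ceiling p = 43, quantity supplied = (43 − 37)/0.02 = 300.
Willingness to pay at q' = 300: 72.6 − 0.018·300 = 67.2.
Δq = 936.8421 − 300 = 636.8421; wedge = 67.2 − 43 = 24.2.
Welfare loss = ½ × 636.8421 × 24.2 = $7705.79 thousand.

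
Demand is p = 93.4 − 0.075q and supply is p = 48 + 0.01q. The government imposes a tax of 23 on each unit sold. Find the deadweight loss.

3111.76

Competitive equilibrium: 93.4 − 0.075q = 48 + 0.01q → q* = 534.1176, p* = 53.3412.
With the tax, the buyer price exceeds the seller price by 23: (93.4 − 0.075q) − (48 + 0.01q) = 23 → q' = 263.5294.
Δq = 534.1176 − 263.5294 = 270.5882; the wedge equals the tax, 23.
Deadweight loss = ½ × 270.5882 × 23 = 3111.76.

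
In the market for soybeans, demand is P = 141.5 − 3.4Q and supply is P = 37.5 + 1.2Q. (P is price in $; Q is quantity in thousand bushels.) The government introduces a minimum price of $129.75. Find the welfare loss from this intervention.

Competitive equilibrium: 141.5 − 3.4Q = 37.5 + 1.2Q → Q* = 22.6087, P* = 64.6304.
At the floor P = 129.75, quantity demanded = (141.5 − 129.75)/3.4 = 3.4559.
Sellers' marginal cost at Q' = 3.4559: 37.5 + 1.2·3.4559 = 41.6471.
ΔQ = 22.6087 − 3.4559 = 19.1528; wedge = 129.75 − 41.6471 = 88.1029.
DWL = ½ × 19.1528 × 88.1029 = $843.71 thousand.

$843.71 thousand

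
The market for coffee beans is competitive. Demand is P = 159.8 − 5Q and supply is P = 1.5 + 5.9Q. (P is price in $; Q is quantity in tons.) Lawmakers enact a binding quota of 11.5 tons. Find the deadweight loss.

$49.80

Competitive equilibrium: 159.8 − 5Q = 1.5 + 5.9Q → Q* = 14.5229, P* = 87.1853.
At Q = 11.5: demand price = 159.8 − 5·11.5 = 102.3; supply price = 1.5 + 5.9·11.5 = 69.35.
ΔQ = 14.5229 − 11.5 = 3.0229; wedge = 102.3 − 69.35 = 32.95.
DWL = ½ × 3.0229 × 32.95 = $49.80.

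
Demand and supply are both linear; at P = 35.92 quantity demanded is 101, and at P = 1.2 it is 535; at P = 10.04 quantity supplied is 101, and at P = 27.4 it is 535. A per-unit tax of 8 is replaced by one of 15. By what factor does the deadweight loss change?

Demand slope = (1.2 − 35.92)/(535 − 101) = −0.08, so P = 44 − 0.08Q.
Supply slope = (27.4 − 10.04)/(535 − 101) = 0.04, so P = 6 + 0.04Q.
Competitive equilibrium: 44 − 0.08Q = 6 + 0.04Q → Q* = 316.6667, P* = 18.6667.
For a per-unit tax t: ΔQ = t/0.12, so DWL = ½·t·(t/0.12) = t²/0.24.
At t = 8: DWL = 266.667. At t = 15: DWL = 937.5.
Ratio = (15/8)² = 3.516.

3.516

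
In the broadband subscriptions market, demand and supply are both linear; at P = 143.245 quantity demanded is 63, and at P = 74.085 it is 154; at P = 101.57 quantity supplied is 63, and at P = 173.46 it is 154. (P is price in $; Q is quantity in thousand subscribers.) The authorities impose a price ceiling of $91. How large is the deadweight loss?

Demand slope = (74.085 − 143.245)/(154 − 63) = −0.76, so P = 191.125 − 0.76Q.
Supply slope = (173.46 − 101.57)/(154 − 63) = 0.79, so P = 51.8 + 0.79Q.
Competitive equilibrium: 191.125 − 0.76Q = 51.8 + 0.79Q → Q* = 89.8871, P* = 122.8108.
At the ceiling P = 91, quantity supplied = (91 − 51.8)/0.79 = 49.6203.
Willingness to pay at Q' = 49.6203: 191.125 − 0.76·49.6203 = 153.4136.
ΔQ = 89.8871 − 49.6203 = 40.2668; wedge = 153.4136 − 91 = 62.4136.
DWL = ½ × 40.2668 × 62.4136 = $1256.60 thousand.

$1256.60 thousand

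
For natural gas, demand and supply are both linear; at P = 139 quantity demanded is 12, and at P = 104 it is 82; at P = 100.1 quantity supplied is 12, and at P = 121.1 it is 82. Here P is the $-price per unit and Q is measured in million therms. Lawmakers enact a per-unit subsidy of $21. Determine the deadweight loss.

$275.625 million

Demand slope = (104 − 139)/(82 − 12) = −0.5, so P = 145 − 0.5Q.
Supply slope = (121.1 − 100.1)/(82 − 12) = 0.3, so P = 96.5 + 0.3Q.
Competitive equilibrium: 145 − 0.5Q = 96.5 + 0.3Q → Q* = 60.625, P* = 114.6875.
The subsidy lowers effective supply by 21: P = 75.5 + 0.3Q.
New quantity: 145 − 0.5Q = 75.5 + 0.3Q → Q' = 86.875.
Overproduction ΔQ = 86.875 − 60.625 = 26.25; wedge = subsidy = 21.
DWL = ½ × 26.25 × 21 = $275.625 million.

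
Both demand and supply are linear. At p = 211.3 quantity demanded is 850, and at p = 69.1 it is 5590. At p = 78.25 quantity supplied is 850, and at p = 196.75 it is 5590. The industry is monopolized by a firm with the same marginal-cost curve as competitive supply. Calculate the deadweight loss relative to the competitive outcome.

Demand slope = (69.1 − 211.3)/(5590 − 850) = −0.03, so p = 236.8 − 0.03q.
Supply slope = (196.75 − 78.25)/(5590 − 850) = 0.025, so p = 57 + 0.025q.
Competitive equilibrium: 236.8 − 0.03q = 57 + 0.025q → q* = 3269.090909, p* = 138.727273.
Marginal revenue: MR = 236.8 − 0.06q. Set MR = MC: 236.8 − 0.06q = 57 + 0.025q → q_m = 2115.294118.
Price p_m = 236.8 − 0.03·2115.294118 = 173.341176; MC(q_m) = 57 + 0.025·2115.294118 = 109.882353.
Competitive q* = 3269.090909, so Δq = 1153.796791; wedge = 173.341176 − 109.882353 = 63.458823.
DWL = ½ × 1153.796791 × 63.458823 = 36609.29.

36609.29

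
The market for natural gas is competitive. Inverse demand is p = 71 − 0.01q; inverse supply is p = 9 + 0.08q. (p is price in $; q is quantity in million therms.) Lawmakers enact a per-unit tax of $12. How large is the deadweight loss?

$800 million

Competitive equilibrium: 71 − 0.01q = 9 + 0.08q → q* = 688.8889, p* = 64.1111.
With the tax, the buyer price exceeds the seller price by 12: (71 − 0.01q) − (9 + 0.08q) = 12 → q' = 555.5556.
Δq = 688.8889 − 555.5556 = 133.3333; the wedge equals the tax, 12.
Welfare loss = ½ × 133.3333 × 12 = $800 million.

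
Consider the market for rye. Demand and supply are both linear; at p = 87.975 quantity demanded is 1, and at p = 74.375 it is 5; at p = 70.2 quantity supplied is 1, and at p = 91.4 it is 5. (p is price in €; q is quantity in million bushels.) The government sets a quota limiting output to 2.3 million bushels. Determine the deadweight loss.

Demand slope = (74.375 − 87.975)/(5 − 1) = −3.4, so p = 91.375 − 3.4q.
Supply slope = (91.4 − 70.2)/(5 − 1) = 5.3, so p = 64.9 + 5.3q.
Competitive equilibrium: 91.375 − 3.4q = 64.9 + 5.3q → q* = 3.0431, p* = 81.0284.
At q = 2.3: demand price = 91.375 − 3.4·2.3 = 83.555; supply price = 64.9 + 5.3·2.3 = 77.09.
Δq = 3.0431 − 2.3 = 0.7431; wedge = 83.555 − 77.09 = 6.465.
The triangle = ½ × 0.7431 × 6.465 = €2.40 million.

€2.40 million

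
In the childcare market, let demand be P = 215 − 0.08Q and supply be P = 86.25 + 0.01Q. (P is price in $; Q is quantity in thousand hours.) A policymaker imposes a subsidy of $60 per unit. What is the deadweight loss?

Competitive equilibrium: 215 − 0.08Q = 86.25 + 0.01Q → Q* = 1430.5556, P* = 100.5556.
The subsidy lowers effective supply by 60: P = 26.25 + 0.01Q.
New quantity: 215 − 0.08Q = 26.25 + 0.01Q → Q' = 2097.2222.
Overproduction ΔQ = 2097.2222 − 1430.5556 = 666.6666; wedge = subsidy = 60.
Deadweight loss = ½ × 666.6666 × 60 = $20000 thousand.

$20000 thousand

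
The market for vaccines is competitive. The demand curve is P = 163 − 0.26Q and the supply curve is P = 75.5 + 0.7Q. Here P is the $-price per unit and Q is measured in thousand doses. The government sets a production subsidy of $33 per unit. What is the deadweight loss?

Competitive equilibrium: 163 − 0.26Q = 75.5 + 0.7Q → Q* = 91.1458, P* = 139.3021.
The subsidy lowers effective supply by 33: P = 42.5 + 0.7Q.
New quantity: 163 − 0.26Q = 42.5 + 0.7Q → Q' = 125.5208.
Overproduction ΔQ = 125.5208 − 91.1458 = 34.375; wedge = subsidy = 33.
The triangle = ½ × 34.375 × 33 = $567.19 thousand.

$567.19 thousand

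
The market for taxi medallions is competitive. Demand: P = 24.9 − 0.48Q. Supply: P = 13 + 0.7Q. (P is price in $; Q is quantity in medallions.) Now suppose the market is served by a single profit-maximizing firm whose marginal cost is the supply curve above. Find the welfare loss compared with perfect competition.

$5.02

Competitive equilibrium: 24.9 − 0.48Q = 13 + 0.7Q → Q* = 10.0847, P* = 20.0593.
Marginal revenue: MR = 24.9 − 0.96Q. Set MR = MC: 24.9 − 0.96Q = 13 + 0.7Q → Q_m = 7.1687.
Price P_m = 24.9 − 0.48·7.1687 = 21.459; MC(Q_m) = 13 + 0.7·7.1687 = 18.0181.
Competitive Q* = 10.0847, so ΔQ = 2.916; wedge = 21.459 − 18.0181 = 3.4409.
Deadweight loss = ½ × 2.916 × 3.4409 = $5.02.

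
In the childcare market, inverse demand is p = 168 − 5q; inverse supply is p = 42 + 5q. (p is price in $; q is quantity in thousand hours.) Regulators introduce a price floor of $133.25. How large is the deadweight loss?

Competitive equilibrium: 168 − 5q = 42 + 5q → q* = 12.6, p* = 105.
At the floor p = 133.25, quantity demanded = (168 − 133.25)/5 = 6.95.
Sellers' marginal cost at q' = 6.95: 42 + 5·6.95 = 76.75.
Δq = 12.6 − 6.95 = 5.65; wedge = 133.25 − 76.75 = 56.5.
Welfare loss = ½ × 5.65 × 56.5 = $159.61 thousand.

$159.61 thousand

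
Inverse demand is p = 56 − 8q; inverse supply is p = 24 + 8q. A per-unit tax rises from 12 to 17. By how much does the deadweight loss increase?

4.53

Competitive equilibrium: 56 − 8q = 24 + 8q → q* = 2, p* = 40.
For a per-unit tax t: Δq = t/16, so DWL = ½·t·(t/16) = t²/32.
At t = 12: DWL = 4.5. At t = 17: DWL = 9.031.
Increase = 9.031 − 4.5 = 4.53.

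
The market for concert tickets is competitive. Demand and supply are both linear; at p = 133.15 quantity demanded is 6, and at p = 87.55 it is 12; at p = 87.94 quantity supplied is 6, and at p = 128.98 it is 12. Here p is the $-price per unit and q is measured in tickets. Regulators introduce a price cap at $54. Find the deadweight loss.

$472.87

Demand slope = (87.55 − 133.15)/(12 − 6) = −7.6, so p = 178.75 − 7.6q.
Supply slope = (128.98 − 87.94)/(12 − 6) = 6.84, so p = 46.9 + 6.84q.
Competitive equilibrium: 178.75 − 7.6q = 46.9 + 6.84q → q* = 9.1309, p* = 109.3553.
At the ceiling p = 54, quantity supplied = (54 − 46.9)/6.84 = 1.038.
Willingness to pay at q' = 1.038: 178.75 − 7.6·1.038 = 170.8612.
Δq = 9.1309 − 1.038 = 8.0929; wedge = 170.8612 − 54 = 116.8612.
The triangle = ½ × 8.0929 × 116.8612 = $472.87.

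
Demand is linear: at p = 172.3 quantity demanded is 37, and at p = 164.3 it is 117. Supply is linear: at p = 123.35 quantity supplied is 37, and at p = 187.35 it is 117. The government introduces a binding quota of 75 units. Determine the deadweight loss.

120.87

Demand slope = (164.3 − 172.3)/(117 − 37) = −0.1, so p = 176 − 0.1q.
Supply slope = (187.35 − 123.35)/(117 − 37) = 0.8, so p = 93.75 + 0.8q.
Competitive equilibrium: 176 − 0.1q = 93.75 + 0.8q → q* = 91.3889, p* = 166.8611.
At q = 75: demand price = 176 − 0.1·75 = 168.5; supply price = 93.75 + 0.8·75 = 153.75.
Δq = 91.3889 − 75 = 16.3889; wedge = 168.5 − 153.75 = 14.75.
DWL = ½ × 16.3889 × 14.75 = 120.87.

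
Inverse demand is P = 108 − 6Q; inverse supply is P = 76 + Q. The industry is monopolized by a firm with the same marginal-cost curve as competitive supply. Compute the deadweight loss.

Competitive equilibrium: 108 − 6Q = 76 + Q → Q* = 4.5714, P* = 80.5714.
Marginal revenue: MR = 108 − 12Q. Set MR = MC: 108 − 12Q = 76 + Q → Q_m = 2.4615.
Price P_m = 108 − 6·2.4615 = 93.231; MC(Q_m) = 76 + 1·2.4615 = 78.4615.
Competitive Q* = 4.5714, so ΔQ = 2.1099; wedge = 93.231 − 78.4615 = 14.7695.
DWL = ½ × 2.1099 × 14.7695 = 15.58.

15.58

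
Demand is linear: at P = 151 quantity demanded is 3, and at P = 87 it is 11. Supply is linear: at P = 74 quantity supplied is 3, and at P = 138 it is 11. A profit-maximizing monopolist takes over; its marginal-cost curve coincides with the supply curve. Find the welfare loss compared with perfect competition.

Demand slope = (87 − 151)/(11 − 3) = −8, so P = 175 − 8Q.
Supply slope = (138 − 74)/(11 − 3) = 8, so P = 50 + 8Q.
Competitive equilibrium: 175 − 8Q = 50 + 8Q → Q* = 7.8125, P* = 112.5.
Marginal revenue: MR = 175 − 16Q. Set MR = MC: 175 − 16Q = 50 + 8Q → Q_m = 5.2083.
Price P_m = 175 − 8·5.2083 = 133.3336; MC(Q_m) = 50 + 8·5.2083 = 91.6664.
Competitive Q* = 7.8125, so ΔQ = 2.6042; wedge = 133.3336 − 91.6664 = 41.6672.
The triangle = ½ × 2.6042 × 41.6672 = 54.25.

54.25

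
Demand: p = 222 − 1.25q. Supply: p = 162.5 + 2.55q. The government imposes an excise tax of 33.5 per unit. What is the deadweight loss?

147.66

Competitive equilibrium: 222 − 1.25q = 162.5 + 2.55q → q* = 15.6579, p* = 202.4276.
With the tax, the buyer price exceeds the seller price by 33.5: (222 − 1.25q) − (162.5 + 2.55q) = 33.5 → q' = 6.8421.
Δq = 15.6579 − 6.8421 = 8.8158; the wedge equals the tax, 33.5.
The triangle = ½ × 8.8158 × 33.5 = 147.66.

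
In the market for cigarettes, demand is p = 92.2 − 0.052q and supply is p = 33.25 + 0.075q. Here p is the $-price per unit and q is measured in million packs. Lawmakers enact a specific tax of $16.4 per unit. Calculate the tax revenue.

Competitive equilibrium: 92.2 − 0.052q = 33.25 + 0.075q → q* = 464.1732, p* = 68.063.
With the tax, the buyer price exceeds the seller price by 16.4: (92.2 − 0.052q) − (33.25 + 0.075q) = 16.4 → q' = 335.0394.
Tax revenue = 16.4 × 335.0394 = $5494.65 million.

$5494.65 million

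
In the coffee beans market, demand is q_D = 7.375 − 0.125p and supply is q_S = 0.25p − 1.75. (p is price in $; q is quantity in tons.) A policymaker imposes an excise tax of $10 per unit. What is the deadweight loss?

In inverse form: demand p = 59 − 8q, supply p = 7 + 4q.
Competitive equilibrium: 59 − 8q = 7 + 4q → q* = 4.3333, p* = 24.3333.
With the tax, the buyer price exceeds the seller price by 10: (59 − 8q) − (7 + 4q) = 10 → q' = 3.5.
Δq = 4.3333 − 3.5 = 0.8333; the wedge equals the tax, 10.
Welfare loss = ½ × 0.8333 × 10 = $4.17.

$4.17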